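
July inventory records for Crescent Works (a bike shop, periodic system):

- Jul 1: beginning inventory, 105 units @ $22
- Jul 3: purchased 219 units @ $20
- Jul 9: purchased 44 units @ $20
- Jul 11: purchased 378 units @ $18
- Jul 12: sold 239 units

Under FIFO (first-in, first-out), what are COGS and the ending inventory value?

Jul 12, 239 sold [FIFO — oldest first]: 105 @ $22 + 134 @ $20 = $4,990
Ending inventory: 85 @ $20 + 44 @ $20 + 378 @ $18 = $9,384

COGS = $4,990; ending inventory = $9,384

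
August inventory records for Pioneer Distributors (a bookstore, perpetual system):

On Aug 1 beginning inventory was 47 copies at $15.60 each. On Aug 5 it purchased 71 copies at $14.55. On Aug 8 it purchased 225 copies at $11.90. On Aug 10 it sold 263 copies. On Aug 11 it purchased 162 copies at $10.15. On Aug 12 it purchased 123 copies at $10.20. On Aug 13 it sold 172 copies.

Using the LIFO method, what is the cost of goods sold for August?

Aug 10, 263 sold [LIFO — newest first]: 225 @ $11.90 + 38 @ $14.55 = $3,230.40
Aug 13, 172 sold [LIFO — newest first]: 123 @ $10.20 + 49 @ $10.15 = $1,751.95
Total COGS = $3,230.40 + $1,751.95 = $4,982.35
Ending inventory: 47 @ $15.60 + 33 @ $14.55 + 113 @ $10.15 = $2,360.30
Check: goods available $7,342.65 = COGS $4,982.35 + ending $2,360.30

COGS = $4,982.35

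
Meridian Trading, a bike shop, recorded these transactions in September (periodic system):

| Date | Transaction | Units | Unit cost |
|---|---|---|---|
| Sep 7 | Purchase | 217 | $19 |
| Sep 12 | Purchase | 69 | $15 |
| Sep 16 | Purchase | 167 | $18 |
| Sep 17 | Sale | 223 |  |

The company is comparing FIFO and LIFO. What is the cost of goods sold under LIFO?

FIFO COGS: 217 @ $19 + 6 @ $15 = $4,213
LIFO COGS: 167 @ $18 + 56 @ $15 = $3,846

COGS = $3,846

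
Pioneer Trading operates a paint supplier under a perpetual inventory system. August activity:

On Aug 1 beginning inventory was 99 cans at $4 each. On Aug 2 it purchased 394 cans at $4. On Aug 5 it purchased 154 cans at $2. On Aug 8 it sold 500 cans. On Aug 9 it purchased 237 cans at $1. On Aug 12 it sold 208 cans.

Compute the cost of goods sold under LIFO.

Aug 8, 500 sold [LIFO — newest first]: 154 @ $2 + 346 @ $4 = $1,692
Aug 12, 208 sold [LIFO — newest first]: 208 @ $1 = $208
Total COGS = $1,692 + $208 = $1,900
Ending inventory: 99 @ $4 + 48 @ $4 + 29 @ $1 = $617

COGS = $1,900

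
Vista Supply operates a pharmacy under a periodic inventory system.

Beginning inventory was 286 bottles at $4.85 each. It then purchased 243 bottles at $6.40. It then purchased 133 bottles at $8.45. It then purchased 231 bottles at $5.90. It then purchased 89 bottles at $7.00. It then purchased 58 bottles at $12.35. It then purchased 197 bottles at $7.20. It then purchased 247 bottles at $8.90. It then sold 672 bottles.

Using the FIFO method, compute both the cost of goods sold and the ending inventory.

COGS = $4,125.15; ending inventory = $6,259.90

Sale 1 (672) [FIFO — oldest first]: 286 @ $4.85 + 243 @ $6.40 + 133 @ $8.45 + 10 @ $5.90 = $4,125.15
Ending inventory: 221 @ $5.90 + 89 @ $7.00 + 58 @ $12.35 + 197 @ $7.20 + 247 @ $8.90 = $6,259.90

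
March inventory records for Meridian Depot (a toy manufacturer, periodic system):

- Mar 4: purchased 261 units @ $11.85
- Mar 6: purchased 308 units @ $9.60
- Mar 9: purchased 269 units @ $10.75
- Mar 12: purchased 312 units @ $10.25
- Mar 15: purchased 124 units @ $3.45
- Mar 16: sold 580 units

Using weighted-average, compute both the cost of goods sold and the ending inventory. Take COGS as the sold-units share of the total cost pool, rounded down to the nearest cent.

COGS = $5,721.33; ending inventory = $6,845.87

Mar 16, sell 580: 580/1274 × $12,567.20 → $5,721.33
Ending inventory (cost pool remaining) = $6,845.87
Check: goods available $12,567.20 = COGS $5,721.33 + ending $6,845.87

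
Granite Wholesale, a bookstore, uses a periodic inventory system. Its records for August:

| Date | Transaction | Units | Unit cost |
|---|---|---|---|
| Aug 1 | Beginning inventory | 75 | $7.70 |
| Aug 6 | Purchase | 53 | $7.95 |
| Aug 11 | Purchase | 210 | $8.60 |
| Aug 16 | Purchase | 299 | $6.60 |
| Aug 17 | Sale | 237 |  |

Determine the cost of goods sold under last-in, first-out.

COGS = $1,564.20

Aug 17, 237 sold [LIFO — newest first]: 237 @ $6.60 = $1,564.20
Ending inventory: 75 @ $7.70 + 53 @ $7.95 + 210 @ $8.60 + 62 @ $6.60 = $3,214.05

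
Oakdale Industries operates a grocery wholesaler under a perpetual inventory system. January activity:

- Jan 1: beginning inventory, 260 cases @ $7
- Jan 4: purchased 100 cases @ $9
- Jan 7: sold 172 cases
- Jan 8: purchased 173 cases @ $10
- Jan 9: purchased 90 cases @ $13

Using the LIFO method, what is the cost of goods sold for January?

Jan 7, 172 sold [LIFO — newest first]: 100 @ $9 + 72 @ $7 = $1,404
Ending inventory: 188 @ $7 + 173 @ $10 + 90 @ $13 = $4,216
Check: goods available $5,620 = COGS $1,404 + ending $4,216

COGS = $1,404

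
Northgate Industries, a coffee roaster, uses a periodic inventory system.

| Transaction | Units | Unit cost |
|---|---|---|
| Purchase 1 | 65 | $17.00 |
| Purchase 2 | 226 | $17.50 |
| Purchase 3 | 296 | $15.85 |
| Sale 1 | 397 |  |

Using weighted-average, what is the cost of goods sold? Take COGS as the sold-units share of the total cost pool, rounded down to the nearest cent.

Sale 1, sell 397: 397/587 × $9,751.60 → $6,595.20
Ending inventory (cost pool remaining) = $3,156.40
Check: goods available $9,751.60 = COGS $6,595.20 + ending $3,156.40

COGS = $6,595.20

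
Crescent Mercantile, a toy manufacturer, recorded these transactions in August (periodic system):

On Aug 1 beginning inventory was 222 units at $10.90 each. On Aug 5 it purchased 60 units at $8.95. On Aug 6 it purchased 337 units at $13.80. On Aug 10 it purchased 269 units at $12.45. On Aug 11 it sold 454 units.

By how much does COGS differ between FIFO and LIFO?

FIFO COGS: 222 @ $10.90 + 60 @ $8.95 + 172 @ $13.80 = $5,330.40
LIFO COGS: 269 @ $12.45 + 185 @ $13.80 = $5,902.05
Difference = |$5,330.40 − $5,902.05| = $571.65

$571.65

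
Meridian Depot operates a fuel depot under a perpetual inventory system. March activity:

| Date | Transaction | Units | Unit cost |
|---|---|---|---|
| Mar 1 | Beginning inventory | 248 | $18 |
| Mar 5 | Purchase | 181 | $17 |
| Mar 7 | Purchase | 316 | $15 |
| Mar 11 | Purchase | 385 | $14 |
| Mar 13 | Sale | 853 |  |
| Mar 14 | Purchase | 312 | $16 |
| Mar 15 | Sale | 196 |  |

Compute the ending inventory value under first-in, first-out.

Mar 13, 853 sold [FIFO — oldest first]: 248 @ $18 + 181 @ $17 + 316 @ $15 + 108 @ $14 = $13,793
Mar 15, 196 sold [FIFO — oldest first]: 196 @ $14 = $2,744
Total COGS = $13,793 + $2,744 = $16,537
Ending inventory: 81 @ $14 + 312 @ $16 = $6,126

Ending inventory = $6,126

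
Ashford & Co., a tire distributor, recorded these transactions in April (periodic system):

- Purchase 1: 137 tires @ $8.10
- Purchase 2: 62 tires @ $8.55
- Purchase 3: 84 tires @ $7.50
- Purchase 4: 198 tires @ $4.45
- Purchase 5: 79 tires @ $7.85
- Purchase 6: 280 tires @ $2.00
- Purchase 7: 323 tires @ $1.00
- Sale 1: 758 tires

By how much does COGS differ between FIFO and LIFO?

FIFO COGS: 137 @ $8.10 + 62 @ $8.55 + 84 @ $7.50 + 198 @ $4.45 + 79 @ $7.85 + 198 @ $2.00 = $4,167.05
LIFO COGS: 323 @ $1.00 + 280 @ $2.00 + 79 @ $7.85 + 76 @ $4.45 = $1,841.35
Difference = |$4,167.05 − $1,841.35| = $2,325.70

$2,325.70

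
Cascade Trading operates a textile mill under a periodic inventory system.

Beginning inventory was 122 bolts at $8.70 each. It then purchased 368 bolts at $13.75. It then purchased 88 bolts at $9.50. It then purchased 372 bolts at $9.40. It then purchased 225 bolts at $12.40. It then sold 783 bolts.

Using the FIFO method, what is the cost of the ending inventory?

Sale 1 (783) [FIFO — oldest first]: 122 @ $8.70 + 368 @ $13.75 + 88 @ $9.50 + 205 @ $9.40 = $8,884.40
Ending inventory: 167 @ $9.40 + 225 @ $12.40 = $4,359.80

Ending inventory = $4,359.80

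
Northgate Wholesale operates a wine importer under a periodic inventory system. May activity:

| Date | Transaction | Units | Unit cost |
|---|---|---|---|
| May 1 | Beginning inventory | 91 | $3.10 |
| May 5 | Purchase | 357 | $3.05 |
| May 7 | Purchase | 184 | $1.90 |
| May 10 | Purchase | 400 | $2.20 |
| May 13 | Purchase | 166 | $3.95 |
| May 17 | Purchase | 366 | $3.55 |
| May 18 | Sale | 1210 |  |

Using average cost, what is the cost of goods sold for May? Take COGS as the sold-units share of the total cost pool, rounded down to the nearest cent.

COGS = $3,524.43

May 18, sell 1210: 1210/1564 × $4,555.55 → $3,524.43
Ending inventory (cost pool remaining) = $1,031.12
Check: goods available $4,555.55 = COGS $3,524.43 + ending $1,031.12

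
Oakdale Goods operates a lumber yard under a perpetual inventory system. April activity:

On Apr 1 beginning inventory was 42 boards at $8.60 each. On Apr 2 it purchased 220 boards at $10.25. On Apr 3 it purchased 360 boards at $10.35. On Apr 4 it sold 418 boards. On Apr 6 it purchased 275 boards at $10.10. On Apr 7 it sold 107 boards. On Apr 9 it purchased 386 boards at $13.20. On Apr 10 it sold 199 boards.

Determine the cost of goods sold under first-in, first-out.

COGS = $7,372.40

Apr 4, 418 sold [FIFO — oldest first]: 42 @ $8.60 + 220 @ $10.25 + 156 @ $10.35 = $4,230.80
Apr 7, 107 sold [FIFO — oldest first]: 107 @ $10.35 = $1,107.45
Apr 10, 199 sold [FIFO — oldest first]: 97 @ $10.35 + 102 @ $10.10 = $2,034.15
Total COGS = $4,230.80 + $1,107.45 + $2,034.15 = $7,372.40
Ending inventory: 173 @ $10.10 + 386 @ $13.20 = $6,842.50
Check: goods available $14,214.90 = COGS $7,372.40 + ending $6,842.50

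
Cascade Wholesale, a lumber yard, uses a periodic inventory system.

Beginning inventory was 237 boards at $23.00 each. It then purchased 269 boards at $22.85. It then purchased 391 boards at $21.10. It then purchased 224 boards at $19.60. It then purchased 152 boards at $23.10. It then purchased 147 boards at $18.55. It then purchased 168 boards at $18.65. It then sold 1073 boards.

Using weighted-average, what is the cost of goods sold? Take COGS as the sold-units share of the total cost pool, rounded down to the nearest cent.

Sale 1, sell 1073: 1073/1588 × $33,609.40 → $22,709.62
Ending inventory (cost pool remaining) = $10,899.78

COGS = $22,709.62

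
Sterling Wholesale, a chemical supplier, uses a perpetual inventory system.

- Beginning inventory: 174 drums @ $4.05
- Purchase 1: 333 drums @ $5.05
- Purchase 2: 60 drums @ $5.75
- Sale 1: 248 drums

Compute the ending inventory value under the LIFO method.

Sale 1 (248) [LIFO — newest first]: 60 @ $5.75 + 188 @ $5.05 = $1,294.40
Ending inventory: 174 @ $4.05 + 145 @ $5.05 = $1,436.95
Check: goods available $2,731.35 = COGS $1,294.40 + ending $1,436.95

Ending inventory = $1,436.95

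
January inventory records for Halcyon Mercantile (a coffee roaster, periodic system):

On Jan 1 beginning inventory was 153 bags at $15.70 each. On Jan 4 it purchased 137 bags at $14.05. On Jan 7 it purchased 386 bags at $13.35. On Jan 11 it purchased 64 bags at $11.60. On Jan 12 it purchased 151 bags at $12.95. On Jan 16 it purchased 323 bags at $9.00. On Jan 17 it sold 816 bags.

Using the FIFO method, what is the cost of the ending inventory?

Jan 17, 816 sold [FIFO — oldest first]: 153 @ $15.70 + 137 @ $14.05 + 386 @ $13.35 + 64 @ $11.60 + 76 @ $12.95 = $11,206.65
Ending inventory: 75 @ $12.95 + 323 @ $9.00 = $3,878.25
Check: goods available $15,084.90 = COGS $11,206.65 + ending $3,878.25

Ending inventory = $3,878.25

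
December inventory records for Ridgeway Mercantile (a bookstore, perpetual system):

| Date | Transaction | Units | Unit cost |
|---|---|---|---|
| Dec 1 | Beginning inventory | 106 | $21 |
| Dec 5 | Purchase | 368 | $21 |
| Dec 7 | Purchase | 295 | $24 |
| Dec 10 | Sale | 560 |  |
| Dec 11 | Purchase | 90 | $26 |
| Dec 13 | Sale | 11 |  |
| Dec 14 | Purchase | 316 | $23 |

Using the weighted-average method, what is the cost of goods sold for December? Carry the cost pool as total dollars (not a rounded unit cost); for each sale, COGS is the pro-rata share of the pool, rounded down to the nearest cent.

COGS = $12,660.87

After Dec 1: 106 on hand, pool $2,226.00 (≈ $21.0000 each)
After Dec 5: 474 on hand, pool $9,954.00 (≈ $21.0000 each)
After Dec 7: 769 on hand, pool $17,034.00 (≈ $22.1508 each)
Dec 10, sell 560: 560/769 × $17,034.00 → $12,404.47
After Dec 11: 299 on hand, pool $6,969.53 (≈ $23.3095 each)
Dec 13, sell 11: 11/299 × $6,969.53 → $256.40
After Dec 14: 604 on hand, pool $13,981.13 (≈ $23.1476 each)
Total COGS = $12,404.47 + $256.40 = $12,660.87
Ending inventory (cost pool remaining) = $13,981.13
Check: goods available $26,642.00 = COGS $12,660.87 + ending $13,981.13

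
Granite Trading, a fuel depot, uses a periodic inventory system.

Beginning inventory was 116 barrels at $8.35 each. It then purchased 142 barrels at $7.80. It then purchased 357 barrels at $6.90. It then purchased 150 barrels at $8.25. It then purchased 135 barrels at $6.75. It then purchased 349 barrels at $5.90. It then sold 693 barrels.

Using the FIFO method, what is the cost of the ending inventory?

Ending inventory = $3,564.35

Sale 1 (693) [FIFO — oldest first]: 116 @ $8.35 + 142 @ $7.80 + 357 @ $6.90 + 78 @ $8.25 = $5,183.00
Ending inventory: 72 @ $8.25 + 135 @ $6.75 + 349 @ $5.90 = $3,564.35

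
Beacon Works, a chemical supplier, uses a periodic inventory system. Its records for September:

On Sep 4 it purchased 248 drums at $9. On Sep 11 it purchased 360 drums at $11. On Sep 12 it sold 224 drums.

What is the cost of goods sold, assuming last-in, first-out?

COGS = $2,464

Sep 12, 224 sold [LIFO — newest first]: 224 @ $11 = $2,464
Ending inventory: 248 @ $9 + 136 @ $11 = $3,728
Check: goods available $6,192 = COGS $2,464 + ending $3,728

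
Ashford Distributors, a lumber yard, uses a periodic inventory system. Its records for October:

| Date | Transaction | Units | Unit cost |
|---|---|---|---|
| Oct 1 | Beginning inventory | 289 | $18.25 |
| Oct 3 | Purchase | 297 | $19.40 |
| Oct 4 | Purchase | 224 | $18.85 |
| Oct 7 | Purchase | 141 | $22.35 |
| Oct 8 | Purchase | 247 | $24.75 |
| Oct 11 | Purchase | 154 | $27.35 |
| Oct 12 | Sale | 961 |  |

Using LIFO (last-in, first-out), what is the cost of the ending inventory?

Ending inventory = $7,253.05

Oct 12, 961 sold [LIFO — newest first]: 154 @ $27.35 + 247 @ $24.75 + 141 @ $22.35 + 224 @ $18.85 + 195 @ $19.40 = $21,481.90
Ending inventory: 289 @ $18.25 + 102 @ $19.40 = $7,253.05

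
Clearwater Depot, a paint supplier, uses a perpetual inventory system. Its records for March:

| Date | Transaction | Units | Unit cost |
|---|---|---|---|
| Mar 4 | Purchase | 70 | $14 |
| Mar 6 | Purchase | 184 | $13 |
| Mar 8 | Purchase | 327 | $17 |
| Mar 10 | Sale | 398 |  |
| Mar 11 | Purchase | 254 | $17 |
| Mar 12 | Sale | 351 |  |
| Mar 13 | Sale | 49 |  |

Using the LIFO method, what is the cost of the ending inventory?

Ending inventory = $518

Mar 10, 398 sold [LIFO — newest first]: 327 @ $17 + 71 @ $13 = $6,482
Mar 12, 351 sold [LIFO — newest first]: 254 @ $17 + 97 @ $13 = $5,579
Mar 13, 49 sold [LIFO — newest first]: 16 @ $13 + 33 @ $14 = $670
Total COGS = $6,482 + $5,579 + $670 = $12,731
Ending inventory: 37 @ $14 = $518
Check: goods available $13,249 = COGS $12,731 + ending $518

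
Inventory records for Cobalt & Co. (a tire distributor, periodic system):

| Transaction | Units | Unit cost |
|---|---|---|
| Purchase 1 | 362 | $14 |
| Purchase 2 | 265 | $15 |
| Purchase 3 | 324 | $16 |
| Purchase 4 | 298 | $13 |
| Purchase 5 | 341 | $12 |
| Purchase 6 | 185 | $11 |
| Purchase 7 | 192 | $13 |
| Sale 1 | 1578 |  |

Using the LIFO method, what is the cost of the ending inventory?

Ending inventory = $5,473

Sale 1 (1578) [LIFO — newest first]: 192 @ $13 + 185 @ $11 + 341 @ $12 + 298 @ $13 + 324 @ $16 + 238 @ $15 = $21,251
Ending inventory: 362 @ $14 + 27 @ $15 = $5,473
Check: goods available $26,724 = COGS $21,251 + ending $5,473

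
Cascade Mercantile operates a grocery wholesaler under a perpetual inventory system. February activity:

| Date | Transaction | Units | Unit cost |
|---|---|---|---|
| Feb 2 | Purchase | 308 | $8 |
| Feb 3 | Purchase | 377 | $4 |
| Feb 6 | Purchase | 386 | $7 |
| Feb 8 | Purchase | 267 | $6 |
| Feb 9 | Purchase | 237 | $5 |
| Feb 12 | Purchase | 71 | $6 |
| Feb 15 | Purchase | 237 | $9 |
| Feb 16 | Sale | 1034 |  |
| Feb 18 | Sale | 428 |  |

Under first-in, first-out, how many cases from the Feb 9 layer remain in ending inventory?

Feb 16, 1034 sold [FIFO — oldest first]: 308 @ $8 + 377 @ $4 + 349 @ $7 = $6,415
Feb 18, 428 sold [FIFO — oldest first]: 37 @ $7 + 267 @ $6 + 124 @ $5 = $2,481
Total COGS = $6,415 + $2,481 = $8,896
Ending inventory: 113 @ $5 + 71 @ $6 + 237 @ $9 = $3,124
Check: goods available $12,020 = COGS $8,896 + ending $3,124

113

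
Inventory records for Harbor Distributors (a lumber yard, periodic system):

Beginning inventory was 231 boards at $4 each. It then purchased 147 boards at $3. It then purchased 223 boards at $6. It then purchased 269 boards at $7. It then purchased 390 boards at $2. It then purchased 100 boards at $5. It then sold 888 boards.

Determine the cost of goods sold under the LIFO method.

COGS = $3,937

Sale 1 (888) [LIFO — newest first]: 100 @ $5 + 390 @ $2 + 269 @ $7 + 129 @ $6 = $3,937
Ending inventory: 231 @ $4 + 147 @ $3 + 94 @ $6 = $1,929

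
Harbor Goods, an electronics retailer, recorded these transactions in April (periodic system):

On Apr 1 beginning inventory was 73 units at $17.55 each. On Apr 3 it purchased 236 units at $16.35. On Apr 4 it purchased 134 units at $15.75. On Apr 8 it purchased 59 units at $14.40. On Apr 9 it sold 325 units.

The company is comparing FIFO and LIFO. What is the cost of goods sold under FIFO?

COGS = $5,391.75

FIFO COGS: 73 @ $17.55 + 236 @ $16.35 + 16 @ $15.75 = $5,391.75
LIFO COGS: 59 @ $14.40 + 134 @ $15.75 + 132 @ $16.35 = $5,118.30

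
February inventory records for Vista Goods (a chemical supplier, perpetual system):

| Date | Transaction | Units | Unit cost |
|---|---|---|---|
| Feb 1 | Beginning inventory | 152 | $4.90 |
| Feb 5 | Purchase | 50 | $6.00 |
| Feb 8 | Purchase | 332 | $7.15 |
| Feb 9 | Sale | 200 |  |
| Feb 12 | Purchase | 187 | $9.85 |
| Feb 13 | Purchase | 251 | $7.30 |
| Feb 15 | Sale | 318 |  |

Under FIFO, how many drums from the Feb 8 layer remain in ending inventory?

Feb 9, 200 sold [FIFO — oldest first]: 152 @ $4.90 + 48 @ $6.00 = $1,032.80
Feb 15, 318 sold [FIFO — oldest first]: 2 @ $6.00 + 316 @ $7.15 = $2,271.40
Total COGS = $1,032.80 + $2,271.40 = $3,304.20
Ending inventory: 16 @ $7.15 + 187 @ $9.85 + 251 @ $7.30 = $3,788.65

16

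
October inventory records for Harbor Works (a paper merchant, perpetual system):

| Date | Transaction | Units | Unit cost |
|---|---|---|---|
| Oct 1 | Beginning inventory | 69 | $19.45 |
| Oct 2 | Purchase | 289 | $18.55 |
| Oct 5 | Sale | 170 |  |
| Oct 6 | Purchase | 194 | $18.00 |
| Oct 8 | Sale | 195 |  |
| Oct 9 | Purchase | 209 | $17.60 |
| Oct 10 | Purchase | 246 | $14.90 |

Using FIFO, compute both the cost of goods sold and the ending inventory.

Oct 5, 170 sold [FIFO — oldest first]: 69 @ $19.45 + 101 @ $18.55 = $3,215.60
Oct 8, 195 sold [FIFO — oldest first]: 188 @ $18.55 + 7 @ $18.00 = $3,613.40
Total COGS = $3,215.60 + $3,613.40 = $6,829.00
Ending inventory: 187 @ $18.00 + 209 @ $17.60 + 246 @ $14.90 = $10,709.80

COGS = $6,829.00; ending inventory = $10,709.80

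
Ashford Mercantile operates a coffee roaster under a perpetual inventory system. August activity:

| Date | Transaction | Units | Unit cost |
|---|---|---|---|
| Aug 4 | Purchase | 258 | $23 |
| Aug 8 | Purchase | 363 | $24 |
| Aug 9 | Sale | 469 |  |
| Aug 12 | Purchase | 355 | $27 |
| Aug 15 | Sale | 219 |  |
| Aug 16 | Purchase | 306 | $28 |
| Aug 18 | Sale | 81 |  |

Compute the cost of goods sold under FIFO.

Aug 9, 469 sold [FIFO — oldest first]: 258 @ $23 + 211 @ $24 = $10,998
Aug 15, 219 sold [FIFO — oldest first]: 152 @ $24 + 67 @ $27 = $5,457
Aug 18, 81 sold [FIFO — oldest first]: 81 @ $27 = $2,187
Total COGS = $10,998 + $5,457 + $2,187 = $18,642
Ending inventory: 207 @ $27 + 306 @ $28 = $14,157

COGS = $18,642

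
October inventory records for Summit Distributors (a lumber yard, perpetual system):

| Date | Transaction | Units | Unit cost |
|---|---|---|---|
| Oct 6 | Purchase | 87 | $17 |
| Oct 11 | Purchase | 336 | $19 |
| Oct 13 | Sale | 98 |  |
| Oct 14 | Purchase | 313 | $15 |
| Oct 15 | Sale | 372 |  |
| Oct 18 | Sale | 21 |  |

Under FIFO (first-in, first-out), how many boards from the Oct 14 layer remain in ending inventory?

Oct 13, 98 sold [FIFO — oldest first]: 87 @ $17 + 11 @ $19 = $1,688
Oct 15, 372 sold [FIFO — oldest first]: 325 @ $19 + 47 @ $15 = $6,880
Oct 18, 21 sold [FIFO — oldest first]: 21 @ $15 = $315
Total COGS = $1,688 + $6,880 + $315 = $8,883
Ending inventory: 245 @ $15 = $3,675

245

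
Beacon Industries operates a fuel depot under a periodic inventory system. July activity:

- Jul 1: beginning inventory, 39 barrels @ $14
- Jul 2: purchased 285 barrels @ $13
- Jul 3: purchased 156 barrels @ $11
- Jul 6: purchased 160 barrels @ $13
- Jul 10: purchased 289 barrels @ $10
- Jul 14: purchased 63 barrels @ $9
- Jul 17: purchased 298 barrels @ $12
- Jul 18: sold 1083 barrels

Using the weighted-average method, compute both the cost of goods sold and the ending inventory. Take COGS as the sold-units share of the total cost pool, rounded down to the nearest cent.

Jul 18, sell 1083: 1083/1290 × $15,080.00 → $12,660.18
Ending inventory (cost pool remaining) = $2,419.82
Check: goods available $15,080.00 = COGS $12,660.18 + ending $2,419.82

COGS = $12,660.18; ending inventory = $2,419.82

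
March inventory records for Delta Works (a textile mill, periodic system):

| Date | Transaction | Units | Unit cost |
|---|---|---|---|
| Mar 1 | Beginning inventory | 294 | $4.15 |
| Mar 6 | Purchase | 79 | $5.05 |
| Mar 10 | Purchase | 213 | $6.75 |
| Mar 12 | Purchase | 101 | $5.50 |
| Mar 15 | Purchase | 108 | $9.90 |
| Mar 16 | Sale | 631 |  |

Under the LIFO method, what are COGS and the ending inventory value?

Mar 16, 631 sold [LIFO — newest first]: 108 @ $9.90 + 101 @ $5.50 + 213 @ $6.75 + 79 @ $5.05 + 130 @ $4.15 = $4,000.90
Ending inventory: 164 @ $4.15 = $680.60

COGS = $4,000.90; ending inventory = $680.60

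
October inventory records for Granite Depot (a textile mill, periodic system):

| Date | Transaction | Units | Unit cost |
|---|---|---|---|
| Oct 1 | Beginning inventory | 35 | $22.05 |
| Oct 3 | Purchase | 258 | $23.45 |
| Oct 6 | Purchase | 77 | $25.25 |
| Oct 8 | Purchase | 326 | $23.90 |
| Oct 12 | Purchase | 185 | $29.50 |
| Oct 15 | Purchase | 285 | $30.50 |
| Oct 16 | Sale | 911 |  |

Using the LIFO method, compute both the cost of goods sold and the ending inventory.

Oct 16, 911 sold [LIFO — newest first]: 285 @ $30.50 + 185 @ $29.50 + 326 @ $23.90 + 77 @ $25.25 + 38 @ $23.45 = $24,776.75
Ending inventory: 35 @ $22.05 + 220 @ $23.45 = $5,930.75

COGS = $24,776.75; ending inventory = $5,930.75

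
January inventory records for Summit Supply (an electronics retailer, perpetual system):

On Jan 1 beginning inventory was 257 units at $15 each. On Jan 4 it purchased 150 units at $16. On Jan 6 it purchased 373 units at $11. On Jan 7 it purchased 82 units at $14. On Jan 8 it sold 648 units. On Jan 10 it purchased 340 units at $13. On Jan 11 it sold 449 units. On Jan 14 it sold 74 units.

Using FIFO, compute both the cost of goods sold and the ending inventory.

Jan 8, 648 sold [FIFO — oldest first]: 257 @ $15 + 150 @ $16 + 241 @ $11 = $8,906
Jan 11, 449 sold [FIFO — oldest first]: 132 @ $11 + 82 @ $14 + 235 @ $13 = $5,655
Jan 14, 74 sold [FIFO — oldest first]: 74 @ $13 = $962
Total COGS = $8,906 + $5,655 + $962 = $15,523
Ending inventory: 31 @ $13 = $403

COGS = $15,523; ending inventory = $403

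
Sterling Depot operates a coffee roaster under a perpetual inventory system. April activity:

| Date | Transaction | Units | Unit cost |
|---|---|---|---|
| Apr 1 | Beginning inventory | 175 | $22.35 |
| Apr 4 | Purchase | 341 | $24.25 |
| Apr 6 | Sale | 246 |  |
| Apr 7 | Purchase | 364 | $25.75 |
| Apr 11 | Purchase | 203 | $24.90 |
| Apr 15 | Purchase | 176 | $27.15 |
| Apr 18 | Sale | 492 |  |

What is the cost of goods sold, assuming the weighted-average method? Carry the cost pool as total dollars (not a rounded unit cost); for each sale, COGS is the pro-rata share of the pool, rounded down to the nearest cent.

After Apr 1: 175 on hand, pool $3,911.25 (≈ $22.3500 each)
After Apr 4: 516 on hand, pool $12,180.50 (≈ $23.6056 each)
Apr 6, sell 246: 246/516 × $12,180.50 → $5,806.98
After Apr 7: 634 on hand, pool $15,746.52 (≈ $24.8368 each)
After Apr 11: 837 on hand, pool $20,801.22 (≈ $24.8521 each)
After Apr 15: 1013 on hand, pool $25,579.62 (≈ $25.2514 each)
Apr 18, sell 492: 492/1013 × $25,579.62 → $12,423.66
Total COGS = $5,806.98 + $12,423.66 = $18,230.64
Ending inventory (cost pool remaining) = $13,155.96
Check: goods available $31,386.60 = COGS $18,230.64 + ending $13,155.96

COGS = $18,230.64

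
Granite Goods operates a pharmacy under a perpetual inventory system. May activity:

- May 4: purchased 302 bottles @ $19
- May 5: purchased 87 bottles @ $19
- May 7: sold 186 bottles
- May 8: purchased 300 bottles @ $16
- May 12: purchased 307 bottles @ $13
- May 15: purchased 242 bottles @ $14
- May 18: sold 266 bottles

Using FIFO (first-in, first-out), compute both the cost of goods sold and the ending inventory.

May 7, 186 sold [FIFO — oldest first]: 186 @ $19 = $3,534
May 18, 266 sold [FIFO — oldest first]: 116 @ $19 + 87 @ $19 + 63 @ $16 = $4,865
Total COGS = $3,534 + $4,865 = $8,399
Ending inventory: 237 @ $16 + 307 @ $13 + 242 @ $14 = $11,171
Check: goods available $19,570 = COGS $8,399 + ending $11,171

COGS = $8,399; ending inventory = $11,171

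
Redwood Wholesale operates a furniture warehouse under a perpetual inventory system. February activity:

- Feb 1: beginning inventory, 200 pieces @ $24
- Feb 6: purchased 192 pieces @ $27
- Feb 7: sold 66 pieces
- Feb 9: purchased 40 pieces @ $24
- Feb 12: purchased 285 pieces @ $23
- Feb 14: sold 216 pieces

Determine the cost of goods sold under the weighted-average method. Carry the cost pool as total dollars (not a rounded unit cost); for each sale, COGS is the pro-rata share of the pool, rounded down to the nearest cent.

COGS = $6,929.34

After Feb 1: 200 on hand, pool $4,800.00 (≈ $24.0000 each)
After Feb 6: 392 on hand, pool $9,984.00 (≈ $25.4694 each)
Feb 7, sell 66: 66/392 × $9,984.00 → $1,680.97
After Feb 9: 366 on hand, pool $9,263.03 (≈ $25.3088 each)
After Feb 12: 651 on hand, pool $15,818.03 (≈ $24.2980 each)
Feb 14, sell 216: 216/651 × $15,818.03 → $5,248.37
Total COGS = $1,680.97 + $5,248.37 = $6,929.34
Ending inventory (cost pool remaining) = $10,569.66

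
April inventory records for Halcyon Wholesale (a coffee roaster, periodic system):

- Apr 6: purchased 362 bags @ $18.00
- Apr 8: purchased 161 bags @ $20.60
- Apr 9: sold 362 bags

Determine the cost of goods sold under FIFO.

Apr 9, 362 sold [FIFO — oldest first]: 362 @ $18.00 = $6,516.00
Ending inventory: 161 @ $20.60 = $3,316.60
Check: goods available $9,832.60 = COGS $6,516.00 + ending $3,316.60

COGS = $6,516.00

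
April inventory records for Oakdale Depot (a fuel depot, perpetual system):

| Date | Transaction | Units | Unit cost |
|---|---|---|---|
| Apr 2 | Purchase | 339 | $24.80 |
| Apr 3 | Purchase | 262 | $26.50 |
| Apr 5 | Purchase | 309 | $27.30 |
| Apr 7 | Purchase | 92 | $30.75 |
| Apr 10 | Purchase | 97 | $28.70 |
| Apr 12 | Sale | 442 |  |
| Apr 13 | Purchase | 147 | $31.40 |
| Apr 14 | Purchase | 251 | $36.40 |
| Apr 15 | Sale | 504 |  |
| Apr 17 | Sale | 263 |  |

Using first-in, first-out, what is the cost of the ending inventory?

Ending inventory = $10,298.20

Apr 12, 442 sold [FIFO — oldest first]: 339 @ $24.80 + 103 @ $26.50 = $11,136.70
Apr 15, 504 sold [FIFO — oldest first]: 159 @ $26.50 + 309 @ $27.30 + 36 @ $30.75 = $13,756.20
Apr 17, 263 sold [FIFO — oldest first]: 56 @ $30.75 + 97 @ $28.70 + 110 @ $31.40 = $7,959.90
Total COGS = $11,136.70 + $13,756.20 + $7,959.90 = $32,852.80
Ending inventory: 37 @ $31.40 + 251 @ $36.40 = $10,298.20
Check: goods available $43,151.00 = COGS $32,852.80 + ending $10,298.20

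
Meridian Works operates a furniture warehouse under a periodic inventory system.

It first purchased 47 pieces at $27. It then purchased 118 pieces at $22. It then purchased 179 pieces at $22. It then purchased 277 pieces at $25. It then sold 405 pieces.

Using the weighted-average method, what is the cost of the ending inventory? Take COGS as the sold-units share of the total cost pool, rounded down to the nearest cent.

Ending inventory = $5,122.79

Sale 1, sell 405: 405/621 × $14,728.00 → $9,605.21
Ending inventory (cost pool remaining) = $5,122.79
Check: goods available $14,728.00 = COGS $9,605.21 + ending $5,122.79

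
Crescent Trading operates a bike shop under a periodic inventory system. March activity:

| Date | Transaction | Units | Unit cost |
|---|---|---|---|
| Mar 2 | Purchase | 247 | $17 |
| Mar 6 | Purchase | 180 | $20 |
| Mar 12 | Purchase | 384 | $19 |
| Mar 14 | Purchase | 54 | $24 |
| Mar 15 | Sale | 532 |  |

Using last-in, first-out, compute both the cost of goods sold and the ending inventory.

Mar 15, 532 sold [LIFO — newest first]: 54 @ $24 + 384 @ $19 + 94 @ $20 = $10,472
Ending inventory: 247 @ $17 + 86 @ $20 = $5,919
Check: goods available $16,391 = COGS $10,472 + ending $5,919

COGS = $10,472; ending inventory = $5,919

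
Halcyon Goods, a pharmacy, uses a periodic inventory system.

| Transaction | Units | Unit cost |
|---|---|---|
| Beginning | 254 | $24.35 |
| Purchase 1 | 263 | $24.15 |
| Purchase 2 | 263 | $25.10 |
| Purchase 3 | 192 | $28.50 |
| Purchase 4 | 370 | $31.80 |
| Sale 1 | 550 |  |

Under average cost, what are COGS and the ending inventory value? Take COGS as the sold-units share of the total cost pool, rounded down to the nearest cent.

Sale 1, sell 550: 550/1342 × $36,375.65 → $14,908.05
Ending inventory (cost pool remaining) = $21,467.60

COGS = $14,908.05; ending inventory = $21,467.60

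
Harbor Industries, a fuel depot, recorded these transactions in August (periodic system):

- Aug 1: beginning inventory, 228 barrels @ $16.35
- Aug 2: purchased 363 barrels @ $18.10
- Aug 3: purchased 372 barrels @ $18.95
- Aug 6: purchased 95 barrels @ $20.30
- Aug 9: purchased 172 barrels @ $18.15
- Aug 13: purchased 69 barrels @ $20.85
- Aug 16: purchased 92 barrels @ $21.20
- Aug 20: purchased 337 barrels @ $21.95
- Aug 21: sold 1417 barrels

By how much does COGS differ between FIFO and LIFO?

$1,596.35

FIFO COGS: 228 @ $16.35 + 363 @ $18.10 + 372 @ $18.95 + 95 @ $20.30 + 172 @ $18.15 + 69 @ $20.85 + 92 @ $21.20 + 26 @ $21.95 = $26,357.55
LIFO COGS: 337 @ $21.95 + 92 @ $21.20 + 69 @ $20.85 + 172 @ $18.15 + 95 @ $20.30 + 372 @ $18.95 + 280 @ $18.10 = $27,953.90
Difference = |$26,357.55 − $27,953.90| = $1,596.35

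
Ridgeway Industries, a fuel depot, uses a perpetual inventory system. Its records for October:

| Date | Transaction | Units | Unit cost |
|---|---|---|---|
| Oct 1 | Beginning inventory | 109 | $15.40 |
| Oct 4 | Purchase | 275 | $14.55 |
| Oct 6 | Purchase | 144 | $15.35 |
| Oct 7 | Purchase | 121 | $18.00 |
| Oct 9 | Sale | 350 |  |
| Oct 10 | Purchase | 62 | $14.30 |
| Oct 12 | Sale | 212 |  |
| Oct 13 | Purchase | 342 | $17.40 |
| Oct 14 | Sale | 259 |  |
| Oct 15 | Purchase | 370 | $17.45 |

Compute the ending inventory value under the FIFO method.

Ending inventory = $10,493.30

Oct 9, 350 sold [FIFO — oldest first]: 109 @ $15.40 + 241 @ $14.55 = $5,185.15
Oct 12, 212 sold [FIFO — oldest first]: 34 @ $14.55 + 144 @ $15.35 + 34 @ $18.00 = $3,317.10
Oct 14, 259 sold [FIFO — oldest first]: 87 @ $18.00 + 62 @ $14.30 + 110 @ $17.40 = $4,366.60
Total COGS = $5,185.15 + $3,317.10 + $4,366.60 = $12,868.85
Ending inventory: 232 @ $17.40 + 370 @ $17.45 = $10,493.30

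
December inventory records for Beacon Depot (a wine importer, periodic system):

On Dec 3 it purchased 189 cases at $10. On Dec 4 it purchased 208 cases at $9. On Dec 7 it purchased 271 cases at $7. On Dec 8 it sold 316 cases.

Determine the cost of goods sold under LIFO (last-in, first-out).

Dec 8, 316 sold [LIFO — newest first]: 271 @ $7 + 45 @ $9 = $2,302
Ending inventory: 189 @ $10 + 163 @ $9 = $3,357
Check: goods available $5,659 = COGS $2,302 + ending $3,357

COGS = $2,302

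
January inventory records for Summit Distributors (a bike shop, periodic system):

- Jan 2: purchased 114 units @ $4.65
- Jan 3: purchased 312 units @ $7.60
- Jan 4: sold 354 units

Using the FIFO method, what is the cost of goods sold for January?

COGS = $2,354.10

Jan 4, 354 sold [FIFO — oldest first]: 114 @ $4.65 + 240 @ $7.60 = $2,354.10
Ending inventory: 72 @ $7.60 = $547.20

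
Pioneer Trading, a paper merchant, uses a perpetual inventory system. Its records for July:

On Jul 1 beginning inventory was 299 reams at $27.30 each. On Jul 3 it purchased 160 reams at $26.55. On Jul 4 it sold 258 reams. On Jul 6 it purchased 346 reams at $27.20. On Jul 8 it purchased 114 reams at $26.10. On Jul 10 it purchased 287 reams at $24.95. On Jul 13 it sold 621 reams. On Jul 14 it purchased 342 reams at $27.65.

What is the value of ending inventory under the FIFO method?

Jul 4, 258 sold [FIFO — oldest first]: 258 @ $27.30 = $7,043.40
Jul 13, 621 sold [FIFO — oldest first]: 41 @ $27.30 + 160 @ $26.55 + 346 @ $27.20 + 74 @ $26.10 = $16,709.90
Total COGS = $7,043.40 + $16,709.90 = $23,753.30
Ending inventory: 40 @ $26.10 + 287 @ $24.95 + 342 @ $27.65 = $17,660.95

Ending inventory = $17,660.95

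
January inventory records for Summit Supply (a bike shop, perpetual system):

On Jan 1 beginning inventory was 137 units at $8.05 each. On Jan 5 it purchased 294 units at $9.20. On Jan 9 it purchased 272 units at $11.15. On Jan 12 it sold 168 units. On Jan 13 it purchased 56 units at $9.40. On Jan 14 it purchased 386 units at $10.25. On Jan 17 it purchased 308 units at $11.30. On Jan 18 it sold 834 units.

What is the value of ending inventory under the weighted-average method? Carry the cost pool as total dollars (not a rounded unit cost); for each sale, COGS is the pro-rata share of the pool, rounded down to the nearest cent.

Ending inventory = $4,621.98

After Jan 1: 137 on hand, pool $1,102.85 (≈ $8.0500 each)
After Jan 5: 431 on hand, pool $3,807.65 (≈ $8.8345 each)
After Jan 9: 703 on hand, pool $6,840.45 (≈ $9.7304 each)
Jan 12, sell 168: 168/703 × $6,840.45 → $1,634.70
After Jan 13: 591 on hand, pool $5,732.15 (≈ $9.6991 each)
After Jan 14: 977 on hand, pool $9,688.65 (≈ $9.9167 each)
After Jan 17: 1285 on hand, pool $13,169.05 (≈ $10.2483 each)
Jan 18, sell 834: 834/1285 × $13,169.05 → $8,547.07
Total COGS = $1,634.70 + $8,547.07 = $10,181.77
Ending inventory (cost pool remaining) = $4,621.98
Check: goods available $14,803.75 = COGS $10,181.77 + ending $4,621.98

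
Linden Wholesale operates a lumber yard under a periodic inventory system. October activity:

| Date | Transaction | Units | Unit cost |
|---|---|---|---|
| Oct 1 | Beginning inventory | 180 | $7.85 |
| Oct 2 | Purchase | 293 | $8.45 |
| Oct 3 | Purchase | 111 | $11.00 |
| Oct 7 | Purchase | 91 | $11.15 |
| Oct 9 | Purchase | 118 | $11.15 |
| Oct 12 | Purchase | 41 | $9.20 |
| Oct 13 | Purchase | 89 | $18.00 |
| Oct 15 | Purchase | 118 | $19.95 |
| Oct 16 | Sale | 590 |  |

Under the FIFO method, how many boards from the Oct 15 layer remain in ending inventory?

Oct 16, 590 sold [FIFO — oldest first]: 180 @ $7.85 + 293 @ $8.45 + 111 @ $11.00 + 6 @ $11.15 = $5,176.75
Ending inventory: 85 @ $11.15 + 118 @ $11.15 + 41 @ $9.20 + 89 @ $18.00 + 118 @ $19.95 = $6,596.75

118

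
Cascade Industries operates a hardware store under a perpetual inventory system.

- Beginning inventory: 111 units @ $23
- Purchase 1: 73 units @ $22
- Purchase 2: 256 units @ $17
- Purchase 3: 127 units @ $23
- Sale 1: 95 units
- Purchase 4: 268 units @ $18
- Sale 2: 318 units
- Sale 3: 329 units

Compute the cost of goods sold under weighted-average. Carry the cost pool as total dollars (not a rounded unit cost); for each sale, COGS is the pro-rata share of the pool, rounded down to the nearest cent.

After Beginning: 111 on hand, pool $2,553.00 (≈ $23.0000 each)
After Purchase 1: 184 on hand, pool $4,159.00 (≈ $22.6033 each)
After Purchase 2: 440 on hand, pool $8,511.00 (≈ $19.3432 each)
After Purchase 3: 567 on hand, pool $11,432.00 (≈ $20.1623 each)
Sale 1, sell 95: 95/567 × $11,432.00 → $1,915.41
After Purchase 4: 740 on hand, pool $14,340.59 (≈ $19.3792 each)
Sale 2, sell 318: 318/740 × $14,340.59 → $6,162.57
Sale 3, sell 329: 329/422 × $8,178.02 → $6,375.75
Total COGS = $1,915.41 + $6,162.57 + $6,375.75 = $14,453.73
Ending inventory (cost pool remaining) = $1,802.27
Check: goods available $16,256.00 = COGS $14,453.73 + ending $1,802.27

COGS = $14,453.73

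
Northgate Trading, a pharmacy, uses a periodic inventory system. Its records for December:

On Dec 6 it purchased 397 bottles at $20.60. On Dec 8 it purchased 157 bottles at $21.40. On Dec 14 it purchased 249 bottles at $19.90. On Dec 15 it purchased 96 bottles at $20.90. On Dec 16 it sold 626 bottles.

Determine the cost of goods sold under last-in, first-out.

COGS = $12,875.70

Dec 16, 626 sold [LIFO — newest first]: 96 @ $20.90 + 249 @ $19.90 + 157 @ $21.40 + 124 @ $20.60 = $12,875.70
Ending inventory: 273 @ $20.60 = $5,623.80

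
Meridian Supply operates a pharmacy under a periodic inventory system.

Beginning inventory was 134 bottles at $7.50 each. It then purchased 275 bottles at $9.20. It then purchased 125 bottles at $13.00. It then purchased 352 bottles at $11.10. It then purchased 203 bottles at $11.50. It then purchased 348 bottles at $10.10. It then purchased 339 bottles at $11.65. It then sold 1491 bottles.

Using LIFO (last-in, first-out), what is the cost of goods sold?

COGS = $16,471.65

Sale 1 (1491) [LIFO — newest first]: 339 @ $11.65 + 348 @ $10.10 + 203 @ $11.50 + 352 @ $11.10 + 125 @ $13.00 + 124 @ $9.20 = $16,471.65
Ending inventory: 134 @ $7.50 + 151 @ $9.20 = $2,394.20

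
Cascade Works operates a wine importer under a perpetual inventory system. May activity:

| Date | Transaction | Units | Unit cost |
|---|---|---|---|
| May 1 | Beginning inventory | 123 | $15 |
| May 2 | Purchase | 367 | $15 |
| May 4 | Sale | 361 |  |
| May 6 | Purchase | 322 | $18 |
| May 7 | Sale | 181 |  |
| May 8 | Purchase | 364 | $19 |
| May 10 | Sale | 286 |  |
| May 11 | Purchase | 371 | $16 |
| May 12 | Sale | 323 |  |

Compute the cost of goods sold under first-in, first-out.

COGS = $19,587

May 4, 361 sold [FIFO — oldest first]: 123 @ $15 + 238 @ $15 = $5,415
May 7, 181 sold [FIFO — oldest first]: 129 @ $15 + 52 @ $18 = $2,871
May 10, 286 sold [FIFO — oldest first]: 270 @ $18 + 16 @ $19 = $5,164
May 12, 323 sold [FIFO — oldest first]: 323 @ $19 = $6,137
Total COGS = $5,415 + $2,871 + $5,164 + $6,137 = $19,587
Ending inventory: 25 @ $19 + 371 @ $16 = $6,411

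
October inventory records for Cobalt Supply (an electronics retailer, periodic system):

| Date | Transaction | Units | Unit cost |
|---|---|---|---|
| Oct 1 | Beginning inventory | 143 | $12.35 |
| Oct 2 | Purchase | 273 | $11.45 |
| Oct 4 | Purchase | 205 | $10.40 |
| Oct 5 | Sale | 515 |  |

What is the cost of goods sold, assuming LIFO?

COGS = $5,714.80

Oct 5, 515 sold [LIFO — newest first]: 205 @ $10.40 + 273 @ $11.45 + 37 @ $12.35 = $5,714.80
Ending inventory: 106 @ $12.35 = $1,309.10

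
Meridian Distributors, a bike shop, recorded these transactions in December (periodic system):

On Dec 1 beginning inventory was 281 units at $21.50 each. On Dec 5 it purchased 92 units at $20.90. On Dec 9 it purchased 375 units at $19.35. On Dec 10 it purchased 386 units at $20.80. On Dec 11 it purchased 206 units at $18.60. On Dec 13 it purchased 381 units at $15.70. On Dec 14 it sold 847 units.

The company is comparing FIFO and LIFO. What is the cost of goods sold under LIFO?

FIFO COGS: 281 @ $21.50 + 92 @ $20.90 + 375 @ $19.35 + 99 @ $20.80 = $17,279.75
LIFO COGS: 381 @ $15.70 + 206 @ $18.60 + 260 @ $20.80 = $15,221.30

COGS = $15,221.30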